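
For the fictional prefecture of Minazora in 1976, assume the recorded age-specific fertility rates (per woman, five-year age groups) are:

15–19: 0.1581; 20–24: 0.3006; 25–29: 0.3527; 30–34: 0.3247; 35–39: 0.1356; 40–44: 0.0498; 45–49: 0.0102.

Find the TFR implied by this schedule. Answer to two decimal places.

Sum of ASFRs = 0.1581 + 0.3006 + 0.3527 + 0.3247 + 0.1356 + 0.0498 + 0.0102 = 1.3317
TFR = 5 × 1.3317 = 6.6585

6.66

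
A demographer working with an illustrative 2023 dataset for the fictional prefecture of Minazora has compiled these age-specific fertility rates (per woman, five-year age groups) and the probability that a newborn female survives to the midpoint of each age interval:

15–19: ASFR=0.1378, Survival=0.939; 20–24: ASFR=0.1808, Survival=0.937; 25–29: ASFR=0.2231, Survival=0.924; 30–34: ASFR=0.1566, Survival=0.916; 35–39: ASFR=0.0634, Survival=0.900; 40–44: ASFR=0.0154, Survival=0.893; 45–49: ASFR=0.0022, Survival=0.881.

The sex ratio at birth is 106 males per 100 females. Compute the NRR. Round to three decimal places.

1.750

Proportion female at birth = 100 / (100 + 106) = 0.48544.
Survival-weighted fertility by age (5·fₓ·Sₓ):
  15–19: 5 × 0.1378 × 0.939 = 0.64697
  20–24: 5 × 0.1808 × 0.937 = 0.84705
  25–29: 5 × 0.2231 × 0.924 = 1.03072
  30–34: 5 × 0.1566 × 0.916 = 0.71723
  35–39: 5 × 0.0634 × 0.900 = 0.28530
  40–44: 5 × 0.0154 × 0.893 = 0.06876
  45–49: 5 × 0.0022 × 0.881 = 0.00969
Sum = 3.60572
NRR = 0.48544 × 3.60572 = 1.75036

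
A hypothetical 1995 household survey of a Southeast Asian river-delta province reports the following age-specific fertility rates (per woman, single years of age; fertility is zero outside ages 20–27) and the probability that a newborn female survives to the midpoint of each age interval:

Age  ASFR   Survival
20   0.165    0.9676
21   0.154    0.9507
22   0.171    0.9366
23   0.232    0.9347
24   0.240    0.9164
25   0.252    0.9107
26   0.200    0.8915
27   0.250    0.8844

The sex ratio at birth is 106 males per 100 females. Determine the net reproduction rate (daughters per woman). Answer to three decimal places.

Proportion female at birth = 100 / (100 + 106) = 0.48544.
Survival-weighted fertility by age (1·fₓ·Sₓ):
  20: 1 × 0.165 × 0.9676 = 0.15965
  21: 1 × 0.154 × 0.9507 = 0.14641
  22: 1 × 0.171 × 0.9366 = 0.16016
  23: 1 × 0.232 × 0.9347 = 0.21685
  24: 1 × 0.240 × 0.9164 = 0.21994
  25: 1 × 0.252 × 0.9107 = 0.22950
  26: 1 × 0.200 × 0.8915 = 0.17830
  27: 1 × 0.250 × 0.8844 = 0.22110
Sum = 1.53191
NRR = 0.48544 × 1.53191 = 0.74365

0.744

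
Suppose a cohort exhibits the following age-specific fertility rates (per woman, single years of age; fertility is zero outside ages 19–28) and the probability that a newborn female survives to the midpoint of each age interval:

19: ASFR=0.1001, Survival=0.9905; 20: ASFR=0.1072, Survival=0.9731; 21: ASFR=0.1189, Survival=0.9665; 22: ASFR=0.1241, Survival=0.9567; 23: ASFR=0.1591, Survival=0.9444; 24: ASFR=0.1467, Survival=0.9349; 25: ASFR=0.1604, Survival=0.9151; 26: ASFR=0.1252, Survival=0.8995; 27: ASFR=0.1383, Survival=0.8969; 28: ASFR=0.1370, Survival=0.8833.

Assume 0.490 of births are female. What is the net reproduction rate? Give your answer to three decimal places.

Proportion female at birth = 0.490.
Each age group contributes 1 × ASFR × survival:
  19: 1 × 0.1001 × 0.9905 = 0.09915
  20: 1 × 0.1072 × 0.9731 = 0.10432
  21: 1 × 0.1189 × 0.9665 = 0.11492
  22: 1 × 0.1241 × 0.9567 = 0.11873
  23: 1 × 0.1591 × 0.9444 = 0.15025
  24: 1 × 0.1467 × 0.9349 = 0.13715
  25: 1 × 0.1604 × 0.9151 = 0.14678
  26: 1 × 0.1252 × 0.8995 = 0.11262
  27: 1 × 0.1383 × 0.8969 = 0.12404
  28: 1 × 0.1370 × 0.8833 = 0.12101
Sum = 1.22897
NRR = 0.490 × 1.22897 = 0.60220
NRR < 1, so the cohort does not fully replace itself.

0.602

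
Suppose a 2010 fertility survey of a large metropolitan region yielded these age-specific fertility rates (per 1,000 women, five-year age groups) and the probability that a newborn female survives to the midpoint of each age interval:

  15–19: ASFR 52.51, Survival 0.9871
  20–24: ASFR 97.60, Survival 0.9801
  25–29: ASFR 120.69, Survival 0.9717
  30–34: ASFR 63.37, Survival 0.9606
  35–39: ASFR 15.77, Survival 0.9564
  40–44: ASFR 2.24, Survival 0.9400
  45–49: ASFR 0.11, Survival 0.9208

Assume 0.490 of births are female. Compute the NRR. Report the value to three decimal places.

0.840

Proportion female at birth = 0.490.
Each age group contributes 5 × ASFR × survival:
  15–19: 5 × 52.51/1000 × 0.9871 = 0.25916
  20–24: 5 × 97.60/1000 × 0.9801 = 0.47829
  25–29: 5 × 120.69/1000 × 0.9717 = 0.58637
  30–34: 5 × 63.37/1000 × 0.9606 = 0.30437
  35–39: 5 × 15.77/1000 × 0.9564 = 0.07541
  40–44: 5 × 2.24/1000 × 0.9400 = 0.01053
  45–49: 5 × 0.11/1000 × 0.9208 = 0.00051
Sum = 1.71464
NRR = 0.490 × 1.71464 = 0.84017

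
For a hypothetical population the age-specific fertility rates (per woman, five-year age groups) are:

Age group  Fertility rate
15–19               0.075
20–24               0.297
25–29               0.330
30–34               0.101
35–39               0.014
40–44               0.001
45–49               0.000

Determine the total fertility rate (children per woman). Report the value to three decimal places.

Sum of ASFRs = 0.075 + 0.297 + 0.330 + 0.101 + 0.014 + 0.001 + 0.000 = 0.818
TFR = 5 × 0.818 = 4.09

4.090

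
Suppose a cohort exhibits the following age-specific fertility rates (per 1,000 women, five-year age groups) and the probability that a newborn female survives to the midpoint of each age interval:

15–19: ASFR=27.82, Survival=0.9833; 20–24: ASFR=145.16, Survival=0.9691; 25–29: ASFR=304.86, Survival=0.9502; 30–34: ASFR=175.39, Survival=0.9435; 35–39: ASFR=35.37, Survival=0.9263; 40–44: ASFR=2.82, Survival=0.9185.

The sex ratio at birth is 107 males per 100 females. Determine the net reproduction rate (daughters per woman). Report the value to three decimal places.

1.591

Proportion female at birth = 100 / (100 + 107) = 0.48309.
Weighting each age-specific rate by interval width and survival:
  15–19: 5 × 27.82/1000 × 0.9833 = 0.13678
  20–24: 5 × 145.16/1000 × 0.9691 = 0.70337
  25–29: 5 × 304.86/1000 × 0.9502 = 1.44839
  30–34: 5 × 175.39/1000 × 0.9435 = 0.82740
  35–39: 5 × 35.37/1000 × 0.9263 = 0.16382
  40–44: 5 × 2.82/1000 × 0.9185 = 0.01295
Sum = 3.29271
NRR = 0.48309 × 3.29271 = 1.59068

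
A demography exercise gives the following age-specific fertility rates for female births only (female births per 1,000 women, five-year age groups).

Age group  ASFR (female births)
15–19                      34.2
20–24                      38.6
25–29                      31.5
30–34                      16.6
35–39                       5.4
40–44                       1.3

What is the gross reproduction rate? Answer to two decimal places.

0.64

Sum of female ASFRs = 34.2 + 38.6 + 31.5 + 16.6 + 5.4 + 1.3 = 127.6
GRR = 5 × 127.6 / 1000 = 0.638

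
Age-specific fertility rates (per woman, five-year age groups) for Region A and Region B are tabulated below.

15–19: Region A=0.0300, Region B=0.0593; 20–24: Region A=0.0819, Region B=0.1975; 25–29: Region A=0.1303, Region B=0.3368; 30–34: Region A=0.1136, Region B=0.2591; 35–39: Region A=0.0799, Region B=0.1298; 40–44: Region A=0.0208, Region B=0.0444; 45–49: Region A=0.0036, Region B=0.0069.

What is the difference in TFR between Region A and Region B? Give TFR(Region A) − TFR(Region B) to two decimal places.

Region A:
  Sum of ASFRs = 0.0300 + 0.0819 + 0.1303 + 0.1136 + 0.0799 + 0.0208 + 0.0036 = 0.4601
  TFR = 5 × 0.4601 = 2.3005
Region B:
  Sum of ASFRs = 0.0593 + 0.1975 + 0.3368 + 0.2591 + 0.1298 + 0.0444 + 0.0069 = 1.0338
  TFR = 5 × 1.0338 = 5.169
Difference = 2.3005 − 5.169 = -2.8685

-2.87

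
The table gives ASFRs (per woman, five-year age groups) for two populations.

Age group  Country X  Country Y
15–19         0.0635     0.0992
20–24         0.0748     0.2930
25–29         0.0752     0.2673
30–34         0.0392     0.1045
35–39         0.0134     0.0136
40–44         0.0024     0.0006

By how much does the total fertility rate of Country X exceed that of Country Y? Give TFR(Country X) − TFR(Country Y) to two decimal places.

-2.55

Country X:
  Sum of ASFRs = 0.0635 + 0.0748 + 0.0752 + 0.0392 + 0.0134 + 0.0024 = 0.2685
  TFR = 5 × 0.2685 = 1.3425
Country Y:
  Sum of ASFRs = 0.0992 + 0.2930 + 0.2673 + 0.1045 + 0.0136 + 0.0006 = 0.7782
  TFR = 5 × 0.7782 = 3.891
Difference = 1.3425 − 3.891 = -2.5485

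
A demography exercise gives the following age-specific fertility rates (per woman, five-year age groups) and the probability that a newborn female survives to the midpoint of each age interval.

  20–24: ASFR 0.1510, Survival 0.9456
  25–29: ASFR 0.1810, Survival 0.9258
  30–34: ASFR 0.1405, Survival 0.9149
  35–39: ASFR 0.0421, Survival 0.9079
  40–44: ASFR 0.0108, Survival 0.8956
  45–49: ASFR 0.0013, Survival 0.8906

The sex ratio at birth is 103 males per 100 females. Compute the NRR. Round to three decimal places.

Proportion female at birth = 100 / (100 + 103) = 0.49261.
Per-age-group product (5 × ASFR × survival probability):
  20–24: 5 × 0.1510 × 0.9456 = 0.71393
  25–29: 5 × 0.1810 × 0.9258 = 0.83785
  30–34: 5 × 0.1405 × 0.9149 = 0.64272
  35–39: 5 × 0.0421 × 0.9079 = 0.19111
  40–44: 5 × 0.0108 × 0.8956 = 0.04836
  45–49: 5 × 0.0013 × 0.8906 = 0.00579
Sum = 2.43976
NRR = 0.49261 × 2.43976 = 1.20185

1.202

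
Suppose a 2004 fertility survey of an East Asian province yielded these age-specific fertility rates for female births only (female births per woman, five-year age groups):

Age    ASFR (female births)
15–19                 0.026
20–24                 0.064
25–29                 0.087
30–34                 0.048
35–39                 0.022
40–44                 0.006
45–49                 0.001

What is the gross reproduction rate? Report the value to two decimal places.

1.27

Sum of female ASFRs = 0.026 + 0.064 + 0.087 + 0.048 + 0.022 + 0.006 + 0.001 = 0.254
GRR = 5 × 0.254 = 1.27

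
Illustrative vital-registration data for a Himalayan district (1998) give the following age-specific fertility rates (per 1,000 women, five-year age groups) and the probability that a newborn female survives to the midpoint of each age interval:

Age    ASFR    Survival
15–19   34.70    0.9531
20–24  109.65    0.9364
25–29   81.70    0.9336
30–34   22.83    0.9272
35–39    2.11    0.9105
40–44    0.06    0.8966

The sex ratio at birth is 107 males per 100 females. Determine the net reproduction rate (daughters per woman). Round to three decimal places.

0.568

Proportion female at birth = 100 / (100 + 107) = 0.48309.
Weighting each age-specific rate by interval width and survival:
  15–19: 5 × 34.70/1000 × 0.9531 = 0.16536
  20–24: 5 × 109.65/1000 × 0.9364 = 0.51338
  25–29: 5 × 81.70/1000 × 0.9336 = 0.38138
  30–34: 5 × 22.83/1000 × 0.9272 = 0.10584
  35–39: 5 × 2.11/1000 × 0.9105 = 0.00961
  40–44: 5 × 0.06/1000 × 0.8966 = 0.00027
Sum = 1.17584
NRR = 0.48309 × 1.17584 = 0.56804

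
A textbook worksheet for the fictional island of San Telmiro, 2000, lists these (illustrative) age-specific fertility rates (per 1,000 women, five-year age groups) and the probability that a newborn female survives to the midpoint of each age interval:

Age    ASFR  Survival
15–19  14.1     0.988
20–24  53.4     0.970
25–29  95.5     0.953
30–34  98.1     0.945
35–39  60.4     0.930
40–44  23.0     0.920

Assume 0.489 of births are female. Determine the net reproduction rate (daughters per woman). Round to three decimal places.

Proportion female at birth = 0.489.
Weighting each age-specific rate by interval width and survival:
  15–19: 5 × 14.1/1000 × 0.988 = 0.06965
  20–24: 5 × 53.4/1000 × 0.970 = 0.25899
  25–29: 5 × 95.5/1000 × 0.953 = 0.45506
  30–34: 5 × 98.1/1000 × 0.945 = 0.46352
  35–39: 5 × 60.4/1000 × 0.930 = 0.28086
  40–44: 5 × 23.0/1000 × 0.920 = 0.10580
Sum = 1.63388
NRR = 0.489 × 1.63388 = 0.79897

0.799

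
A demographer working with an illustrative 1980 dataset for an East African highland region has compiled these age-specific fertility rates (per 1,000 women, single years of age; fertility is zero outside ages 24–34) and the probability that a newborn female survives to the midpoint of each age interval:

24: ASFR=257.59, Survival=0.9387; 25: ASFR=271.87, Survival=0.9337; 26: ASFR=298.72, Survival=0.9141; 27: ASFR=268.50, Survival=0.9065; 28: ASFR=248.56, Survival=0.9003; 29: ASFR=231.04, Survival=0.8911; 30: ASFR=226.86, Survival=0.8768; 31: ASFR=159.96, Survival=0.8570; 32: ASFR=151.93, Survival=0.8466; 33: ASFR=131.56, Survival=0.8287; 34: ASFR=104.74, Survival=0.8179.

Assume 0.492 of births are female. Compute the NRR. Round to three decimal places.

1.034

Proportion female at birth = 0.492.
Weighting each age-specific rate by interval width and survival:
  24: 1 × 257.59/1000 × 0.9387 = 0.24180
  25: 1 × 271.87/1000 × 0.9337 = 0.25385
  26: 1 × 298.72/1000 × 0.9141 = 0.27306
  27: 1 × 268.50/1000 × 0.9065 = 0.24340
  28: 1 × 248.56/1000 × 0.9003 = 0.22378
  29: 1 × 231.04/1000 × 0.8911 = 0.20588
  30: 1 × 226.86/1000 × 0.8768 = 0.19891
  31: 1 × 159.96/1000 × 0.8570 = 0.13709
  32: 1 × 151.93/1000 × 0.8466 = 0.12862
  33: 1 × 131.56/1000 × 0.8287 = 0.10902
  34: 1 × 104.74/1000 × 0.8179 = 0.08567
Sum = 2.10108
NRR = 0.492 × 2.10108 = 1.03373
NRR > 1, so each generation more than replaces itself.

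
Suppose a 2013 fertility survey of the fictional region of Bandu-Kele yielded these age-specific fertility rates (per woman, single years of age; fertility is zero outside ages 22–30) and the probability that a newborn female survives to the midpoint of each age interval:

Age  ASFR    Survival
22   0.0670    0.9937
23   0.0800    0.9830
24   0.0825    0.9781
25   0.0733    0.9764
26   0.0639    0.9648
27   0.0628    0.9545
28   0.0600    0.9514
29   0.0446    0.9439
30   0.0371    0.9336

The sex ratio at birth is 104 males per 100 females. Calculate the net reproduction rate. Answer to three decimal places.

0.271

Proportion female at birth = 100 / (100 + 104) = 0.49020.
Survival-weighted fertility by age (1·fₓ·Sₓ):
  22: 1 × 0.0670 × 0.9937 = 0.06658
  23: 1 × 0.0800 × 0.9830 = 0.07864
  24: 1 × 0.0825 × 0.9781 = 0.08069
  25: 1 × 0.0733 × 0.9764 = 0.07157
  26: 1 × 0.0639 × 0.9648 = 0.06165
  27: 1 × 0.0628 × 0.9545 = 0.05994
  28: 1 × 0.0600 × 0.9514 = 0.05708
  29: 1 × 0.0446 × 0.9439 = 0.04210
  30: 1 × 0.0371 × 0.9336 = 0.03464
Sum = 0.55289
NRR = 0.49020 × 0.55289 = 0.27103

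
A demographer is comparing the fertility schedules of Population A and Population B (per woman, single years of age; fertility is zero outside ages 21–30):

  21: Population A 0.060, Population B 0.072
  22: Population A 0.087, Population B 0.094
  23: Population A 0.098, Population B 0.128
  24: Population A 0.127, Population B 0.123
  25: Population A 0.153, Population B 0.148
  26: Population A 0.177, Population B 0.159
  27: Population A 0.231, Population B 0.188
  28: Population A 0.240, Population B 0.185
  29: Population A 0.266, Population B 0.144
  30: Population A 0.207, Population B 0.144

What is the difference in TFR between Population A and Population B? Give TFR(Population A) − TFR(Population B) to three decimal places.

Population A:
  Sum of ASFRs = 0.060 + 0.087 + 0.098 + 0.127 + 0.153 + 0.177 + 0.231 + 0.240 + 0.266 + 0.207 = 1.646
  TFR = 1.646
Population B:
  Sum of ASFRs = 0.072 + 0.094 + 0.128 + 0.123 + 0.148 + 0.159 + 0.188 + 0.185 + 0.144 + 0.144 = 1.385
  TFR = 1.385
Difference = 1.646 − 1.385 = 0.261

0.261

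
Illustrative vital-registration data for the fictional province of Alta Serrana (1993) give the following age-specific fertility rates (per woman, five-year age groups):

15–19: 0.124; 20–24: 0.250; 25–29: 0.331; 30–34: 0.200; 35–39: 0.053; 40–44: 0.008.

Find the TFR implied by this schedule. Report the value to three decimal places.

Sum of ASFRs = 0.124 + 0.250 + 0.331 + 0.200 + 0.053 + 0.008 = 0.966
TFR = 5 × 0.966 = 4.83

4.830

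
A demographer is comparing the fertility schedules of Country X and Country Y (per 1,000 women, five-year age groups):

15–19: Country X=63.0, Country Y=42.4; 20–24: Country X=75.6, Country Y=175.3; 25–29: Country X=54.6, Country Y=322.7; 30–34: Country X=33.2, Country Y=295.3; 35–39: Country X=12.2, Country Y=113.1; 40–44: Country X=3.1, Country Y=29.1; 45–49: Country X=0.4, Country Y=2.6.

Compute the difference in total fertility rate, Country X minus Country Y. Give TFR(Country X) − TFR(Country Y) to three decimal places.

-3.692

Country X:
  Sum of ASFRs = 63.0 + 75.6 + 54.6 + 33.2 + 12.2 + 3.1 + 0.4 = 242.1
  TFR = 5 × 242.1 / 1000 = 1.2105
Country Y:
  Sum of ASFRs = 42.4 + 175.3 + 322.7 + 295.3 + 113.1 + 29.1 + 2.6 = 980.5
  TFR = 5 × 980.5 / 1000 = 4.9025
Difference = 1.2105 − 4.9025 = -3.692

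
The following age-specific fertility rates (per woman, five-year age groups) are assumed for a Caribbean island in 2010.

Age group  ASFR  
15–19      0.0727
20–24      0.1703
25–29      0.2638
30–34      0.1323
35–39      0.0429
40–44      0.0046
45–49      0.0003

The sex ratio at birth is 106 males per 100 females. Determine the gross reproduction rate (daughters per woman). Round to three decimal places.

Proportion female at birth = 100 / (100 + 106) = 0.48544.
Sum of ASFRs = 0.0727 + 0.1703 + 0.2638 + 0.1323 + 0.0429 + 0.0046 + 0.0003 = 0.6869
TFR = 5 × 0.6869 = 3.4345
GRR = 0.48544 × 3.4345 = 1.66724

1.667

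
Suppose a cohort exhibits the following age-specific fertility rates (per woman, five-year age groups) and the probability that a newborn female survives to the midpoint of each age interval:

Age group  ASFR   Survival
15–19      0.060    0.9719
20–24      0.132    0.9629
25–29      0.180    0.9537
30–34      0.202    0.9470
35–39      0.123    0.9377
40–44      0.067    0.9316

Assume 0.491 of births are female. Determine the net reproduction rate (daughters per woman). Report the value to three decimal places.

1.783

Proportion female at birth = 0.491.
Per-age-group product (5 × ASFR × survival probability):
  15–19: 5 × 0.060 × 0.9719 = 0.29157
  20–24: 5 × 0.132 × 0.9629 = 0.63551
  25–29: 5 × 0.180 × 0.9537 = 0.85833
  30–34: 5 × 0.202 × 0.9470 = 0.95647
  35–39: 5 × 0.123 × 0.9377 = 0.57669
  40–44: 5 × 0.067 × 0.9316 = 0.31209
Sum = 3.63066
NRR = 0.491 × 3.63066 = 1.78265
With NRR above 1 the population is above replacement fertility.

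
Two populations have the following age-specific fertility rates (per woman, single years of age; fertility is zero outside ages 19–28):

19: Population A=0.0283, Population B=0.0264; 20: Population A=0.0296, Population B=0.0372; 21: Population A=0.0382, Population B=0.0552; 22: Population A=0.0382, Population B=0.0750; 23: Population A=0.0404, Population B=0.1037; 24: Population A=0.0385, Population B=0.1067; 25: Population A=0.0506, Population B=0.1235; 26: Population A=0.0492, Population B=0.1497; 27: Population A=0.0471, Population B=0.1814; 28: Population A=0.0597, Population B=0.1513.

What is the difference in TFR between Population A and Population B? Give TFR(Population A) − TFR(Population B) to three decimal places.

Population A:
  Sum of ASFRs = 0.0283 + 0.0296 + 0.0382 + 0.0382 + 0.0404 + 0.0385 + 0.0506 + 0.0492 + 0.0471 + 0.0597 = 0.4198
  TFR = 0.4198
Population B:
  Sum of ASFRs = 0.0264 + 0.0372 + 0.0552 + 0.0750 + 0.1037 + 0.1067 + 0.1235 + 0.1497 + 0.1814 + 0.1513 = 1.0101
  TFR = 1.0101
Difference = 0.4198 − 1.0101 = -0.5903

-0.590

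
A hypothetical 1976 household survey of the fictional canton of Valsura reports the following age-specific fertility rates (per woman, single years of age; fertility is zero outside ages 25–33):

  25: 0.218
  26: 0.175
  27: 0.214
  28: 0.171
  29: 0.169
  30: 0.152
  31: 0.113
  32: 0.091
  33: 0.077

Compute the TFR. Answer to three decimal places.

Sum of ASFRs = 0.218 + 0.175 + 0.214 + 0.171 + 0.169 + 0.152 + 0.113 + 0.091 + 0.077 = 1.380
TFR = 1.38

1.380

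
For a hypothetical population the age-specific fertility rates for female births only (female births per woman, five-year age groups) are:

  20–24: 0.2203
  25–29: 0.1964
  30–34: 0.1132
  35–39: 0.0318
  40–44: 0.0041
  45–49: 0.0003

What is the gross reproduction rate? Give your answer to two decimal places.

2.83

Sum of female ASFRs = 0.2203 + 0.1964 + 0.1132 + 0.0318 + 0.0041 + 0.0003 = 0.5661
GRR = 5 × 0.5661 = 2.8305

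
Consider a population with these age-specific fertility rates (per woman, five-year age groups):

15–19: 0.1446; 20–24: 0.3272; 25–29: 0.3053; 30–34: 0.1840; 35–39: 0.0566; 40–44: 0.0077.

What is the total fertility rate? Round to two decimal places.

5.13

Sum of ASFRs = 0.1446 + 0.3272 + 0.3053 + 0.1840 + 0.0566 + 0.0077 = 1.0254
TFR = 5 × 1.0254 = 5.127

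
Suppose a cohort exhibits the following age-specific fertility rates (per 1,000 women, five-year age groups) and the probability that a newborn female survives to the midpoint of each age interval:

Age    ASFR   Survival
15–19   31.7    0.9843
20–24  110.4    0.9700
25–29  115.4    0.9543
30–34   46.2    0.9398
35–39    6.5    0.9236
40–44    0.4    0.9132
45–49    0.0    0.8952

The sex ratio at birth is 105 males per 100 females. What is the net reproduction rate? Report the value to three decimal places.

0.727

Proportion female at birth = 100 / (100 + 105) = 0.48780.
Per-age-group product (5 × ASFR × survival probability):
  15–19: 5 × 31.7/1000 × 0.9843 = 0.15601
  20–24: 5 × 110.4/1000 × 0.9700 = 0.53544
  25–29: 5 × 115.4/1000 × 0.9543 = 0.55063
  30–34: 5 × 46.2/1000 × 0.9398 = 0.21709
  35–39: 5 × 6.5/1000 × 0.9236 = 0.03002
  40–44: 5 × 0.4/1000 × 0.9132 = 0.00183
  45–49: 5 × 0.0/1000 × 0.8952 = 0.00000
Sum = 1.49102
NRR = 0.48780 × 1.49102 = 0.72732
An NRR under 1 implies long-run decline under these rates.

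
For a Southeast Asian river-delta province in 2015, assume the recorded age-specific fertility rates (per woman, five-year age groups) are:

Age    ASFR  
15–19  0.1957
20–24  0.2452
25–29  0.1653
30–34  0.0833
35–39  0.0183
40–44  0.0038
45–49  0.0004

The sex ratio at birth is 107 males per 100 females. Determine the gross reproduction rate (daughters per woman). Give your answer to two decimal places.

Proportion female at birth = 100 / (100 + 107) = 0.48309.
Sum of ASFRs = 0.1957 + 0.2452 + 0.1653 + 0.0833 + 0.0183 + 0.0038 + 0.0004 = 0.7120
TFR = 5 × 0.7120 = 3.56
GRR = 0.48309 × 3.56 = 1.71980

1.72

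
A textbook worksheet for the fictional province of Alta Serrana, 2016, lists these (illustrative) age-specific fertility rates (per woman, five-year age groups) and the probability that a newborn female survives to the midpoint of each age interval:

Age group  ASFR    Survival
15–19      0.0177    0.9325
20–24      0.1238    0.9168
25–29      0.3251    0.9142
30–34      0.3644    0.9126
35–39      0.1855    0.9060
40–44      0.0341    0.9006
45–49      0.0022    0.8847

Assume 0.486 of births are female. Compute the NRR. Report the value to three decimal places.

2.334

Proportion female at birth = 0.486.
Per-age-group product (5 × ASFR × survival probability):
  15–19: 5 × 0.0177 × 0.9325 = 0.08253
  20–24: 5 × 0.1238 × 0.9168 = 0.56750
  25–29: 5 × 0.3251 × 0.9142 = 1.48603
  30–34: 5 × 0.3644 × 0.9126 = 1.66276
  35–39: 5 × 0.1855 × 0.9060 = 0.84032
  40–44: 5 × 0.0341 × 0.9006 = 0.15355
  45–49: 5 × 0.0022 × 0.8847 = 0.00973
Sum = 4.80242
NRR = 0.486 × 4.80242 = 2.33398
NRR > 1, so each generation more than replaces itself.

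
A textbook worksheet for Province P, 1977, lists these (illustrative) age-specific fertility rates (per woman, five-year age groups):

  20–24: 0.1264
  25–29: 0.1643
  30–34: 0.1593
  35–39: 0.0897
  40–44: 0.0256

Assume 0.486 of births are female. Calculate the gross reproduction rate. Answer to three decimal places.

Proportion female at birth = 0.486.
Sum of ASFRs = 0.1264 + 0.1643 + 0.1593 + 0.0897 + 0.0256 = 0.5653
TFR = 5 × 0.5653 = 2.8265
GRR = 0.486 × 2.8265 = 1.37368

1.374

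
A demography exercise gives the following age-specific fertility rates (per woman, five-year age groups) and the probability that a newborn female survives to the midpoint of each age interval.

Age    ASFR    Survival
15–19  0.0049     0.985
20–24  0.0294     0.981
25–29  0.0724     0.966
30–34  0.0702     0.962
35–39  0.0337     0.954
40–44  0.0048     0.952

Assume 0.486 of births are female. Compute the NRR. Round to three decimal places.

Proportion female at birth = 0.486.
Per-age-group product (5 × ASFR × survival probability):
  15–19: 5 × 0.0049 × 0.985 = 0.02413
  20–24: 5 × 0.0294 × 0.981 = 0.14421
  25–29: 5 × 0.0724 × 0.966 = 0.34969
  30–34: 5 × 0.0702 × 0.962 = 0.33766
  35–39: 5 × 0.0337 × 0.954 = 0.16075
  40–44: 5 × 0.0048 × 0.952 = 0.02285
Sum = 1.03929
NRR = 0.486 × 1.03929 = 0.50509
NRR < 1, so the cohort does not fully replace itself.

0.505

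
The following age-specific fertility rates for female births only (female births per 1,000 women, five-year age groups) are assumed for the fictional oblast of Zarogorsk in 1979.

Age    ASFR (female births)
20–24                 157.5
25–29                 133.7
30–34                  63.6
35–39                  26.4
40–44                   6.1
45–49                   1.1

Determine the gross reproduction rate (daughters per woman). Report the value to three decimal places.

Sum of female ASFRs = 157.5 + 133.7 + 63.6 + 26.4 + 6.1 + 1.1 = 388.4
GRR = 5 × 388.4 / 1000 = 1.942

1.942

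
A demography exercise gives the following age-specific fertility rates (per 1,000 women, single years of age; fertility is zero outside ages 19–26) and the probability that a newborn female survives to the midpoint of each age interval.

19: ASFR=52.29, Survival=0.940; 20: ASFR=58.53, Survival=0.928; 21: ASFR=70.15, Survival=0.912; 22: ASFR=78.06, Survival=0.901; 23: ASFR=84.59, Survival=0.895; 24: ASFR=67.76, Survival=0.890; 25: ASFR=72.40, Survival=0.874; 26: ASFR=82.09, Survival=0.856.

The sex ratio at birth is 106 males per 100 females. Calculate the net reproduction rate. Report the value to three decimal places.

Proportion female at birth = 100 / (100 + 106) = 0.48544.
Weighting each age-specific rate by interval width and survival:
  19: 1 × 52.29/1000 × 0.940 = 0.04915
  20: 1 × 58.53/1000 × 0.928 = 0.05432
  21: 1 × 70.15/1000 × 0.912 = 0.06398
  22: 1 × 78.06/1000 × 0.901 = 0.07033
  23: 1 × 84.59/1000 × 0.895 = 0.07571
  24: 1 × 67.76/1000 × 0.890 = 0.06031
  25: 1 × 72.40/1000 × 0.874 = 0.06328
  26: 1 × 82.09/1000 × 0.856 = 0.07027
Sum = 0.50735
NRR = 0.48544 × 0.50735 = 0.24629

0.246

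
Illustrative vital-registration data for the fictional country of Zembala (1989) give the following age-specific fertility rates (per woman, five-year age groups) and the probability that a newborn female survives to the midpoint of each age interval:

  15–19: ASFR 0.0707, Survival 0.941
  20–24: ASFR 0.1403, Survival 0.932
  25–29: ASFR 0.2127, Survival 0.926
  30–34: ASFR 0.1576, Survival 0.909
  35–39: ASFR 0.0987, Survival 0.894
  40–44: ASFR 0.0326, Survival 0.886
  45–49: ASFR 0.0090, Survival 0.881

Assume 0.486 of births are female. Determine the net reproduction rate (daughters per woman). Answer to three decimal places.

Proportion female at birth = 0.486.
Each age group contributes 5 × ASFR × survival:
  15–19: 5 × 0.0707 × 0.941 = 0.33264
  20–24: 5 × 0.1403 × 0.932 = 0.65380
  25–29: 5 × 0.2127 × 0.926 = 0.98480
  30–34: 5 × 0.1576 × 0.909 = 0.71629
  35–39: 5 × 0.0987 × 0.894 = 0.44119
  40–44: 5 × 0.0326 × 0.886 = 0.14442
  45–49: 5 × 0.0090 × 0.881 = 0.03965
Sum = 3.31279
NRR = 0.486 × 3.31279 = 1.61002

1.610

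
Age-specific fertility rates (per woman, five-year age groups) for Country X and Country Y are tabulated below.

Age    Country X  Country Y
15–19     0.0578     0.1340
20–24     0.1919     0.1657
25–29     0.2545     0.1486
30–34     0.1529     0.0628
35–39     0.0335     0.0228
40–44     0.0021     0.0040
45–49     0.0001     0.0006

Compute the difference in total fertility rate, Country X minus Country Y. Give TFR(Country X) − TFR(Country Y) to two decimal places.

Country X:
  Sum of ASFRs = 0.0578 + 0.1919 + 0.2545 + 0.1529 + 0.0335 + 0.0021 + 0.0001 = 0.6928
  TFR = 5 × 0.6928 = 3.464
Country Y:
  Sum of ASFRs = 0.1340 + 0.1657 + 0.1486 + 0.0628 + 0.0228 + 0.0040 + 0.0006 = 0.5385
  TFR = 5 × 0.5385 = 2.6925
Difference = 3.464 − 2.6925 = 0.7715

0.77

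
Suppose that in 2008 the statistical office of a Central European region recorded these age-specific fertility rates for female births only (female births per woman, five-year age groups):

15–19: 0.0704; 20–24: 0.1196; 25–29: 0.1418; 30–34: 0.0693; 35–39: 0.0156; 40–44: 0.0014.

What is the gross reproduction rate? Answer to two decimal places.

Sum of female ASFRs = 0.0704 + 0.1196 + 0.1418 + 0.0693 + 0.0156 + 0.0014 = 0.4181
GRR = 5 × 0.4181 = 2.0905

2.09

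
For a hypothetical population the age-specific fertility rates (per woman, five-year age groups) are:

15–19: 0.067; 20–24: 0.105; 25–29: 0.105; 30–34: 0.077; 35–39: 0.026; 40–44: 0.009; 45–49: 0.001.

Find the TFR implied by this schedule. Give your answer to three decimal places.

Sum of ASFRs = 0.067 + 0.105 + 0.105 + 0.077 + 0.026 + 0.009 + 0.001 = 0.390
TFR = 5 × 0.390 = 1.95

1.950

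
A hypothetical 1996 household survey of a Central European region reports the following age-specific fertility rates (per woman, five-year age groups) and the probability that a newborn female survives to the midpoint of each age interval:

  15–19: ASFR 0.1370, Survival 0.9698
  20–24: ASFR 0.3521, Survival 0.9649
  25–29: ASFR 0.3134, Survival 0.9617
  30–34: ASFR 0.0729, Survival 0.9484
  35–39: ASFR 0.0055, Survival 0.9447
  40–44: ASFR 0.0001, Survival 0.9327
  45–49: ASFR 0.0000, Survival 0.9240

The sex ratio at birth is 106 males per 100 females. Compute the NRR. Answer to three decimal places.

2.059

Proportion female at birth = 100 / (100 + 106) = 0.48544.
Weighting each age-specific rate by interval width and survival:
  15–19: 5 × 0.1370 × 0.9698 = 0.66431
  20–24: 5 × 0.3521 × 0.9649 = 1.69871
  25–29: 5 × 0.3134 × 0.9617 = 1.50698
  30–34: 5 × 0.0729 × 0.9484 = 0.34569
  35–39: 5 × 0.0055 × 0.9447 = 0.02598
  40–44: 5 × 0.0001 × 0.9327 = 0.00047
  45–49: 5 × 0.0000 × 0.9240 = 0.00000
Sum = 4.24214
NRR = 0.48544 × 4.24214 = 2.05930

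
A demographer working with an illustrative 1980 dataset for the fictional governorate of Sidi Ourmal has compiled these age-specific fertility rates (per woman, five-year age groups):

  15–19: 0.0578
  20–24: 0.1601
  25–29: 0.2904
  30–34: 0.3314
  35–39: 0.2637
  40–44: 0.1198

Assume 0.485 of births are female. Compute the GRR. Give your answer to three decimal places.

Proportion female at birth = 0.485.
Sum of ASFRs = 0.0578 + 0.1601 + 0.2904 + 0.3314 + 0.2637 + 0.1198 = 1.2232
TFR = 5 × 1.2232 = 6.116
GRR = 0.485 × 6.116 = 2.96626

2.966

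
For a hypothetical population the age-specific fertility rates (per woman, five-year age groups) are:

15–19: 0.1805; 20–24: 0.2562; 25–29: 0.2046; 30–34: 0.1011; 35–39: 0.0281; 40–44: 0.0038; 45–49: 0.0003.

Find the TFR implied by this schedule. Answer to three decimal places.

Sum of ASFRs = 0.1805 + 0.2562 + 0.2046 + 0.1011 + 0.0281 + 0.0038 + 0.0003 = 0.7746
TFR = 5 × 0.7746 = 3.873

3.873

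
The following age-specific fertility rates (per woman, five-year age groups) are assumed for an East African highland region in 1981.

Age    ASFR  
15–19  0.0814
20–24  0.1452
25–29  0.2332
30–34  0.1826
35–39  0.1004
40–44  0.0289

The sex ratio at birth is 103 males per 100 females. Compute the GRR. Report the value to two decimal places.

Proportion female at birth = 100 / (100 + 103) = 0.49261.
Sum of ASFRs = 0.0814 + 0.1452 + 0.2332 + 0.1826 + 0.1004 + 0.0289 = 0.7717
TFR = 5 × 0.7717 = 3.8585
GRR = 0.49261 × 3.8585 = 1.90074

1.90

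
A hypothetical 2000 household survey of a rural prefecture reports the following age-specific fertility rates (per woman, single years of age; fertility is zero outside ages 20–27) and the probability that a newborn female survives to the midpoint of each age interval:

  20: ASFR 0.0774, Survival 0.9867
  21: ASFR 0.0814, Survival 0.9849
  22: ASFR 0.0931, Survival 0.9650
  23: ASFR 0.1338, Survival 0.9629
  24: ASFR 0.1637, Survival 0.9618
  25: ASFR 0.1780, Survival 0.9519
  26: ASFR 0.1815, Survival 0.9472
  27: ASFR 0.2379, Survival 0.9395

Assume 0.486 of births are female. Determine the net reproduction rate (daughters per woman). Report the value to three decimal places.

0.533

Proportion female at birth = 0.486.
Weighting each age-specific rate by interval width and survival:
  20: 1 × 0.0774 × 0.9867 = 0.07637
  21: 1 × 0.0814 × 0.9849 = 0.08017
  22: 1 × 0.0931 × 0.9650 = 0.08984
  23: 1 × 0.1338 × 0.9629 = 0.12884
  24: 1 × 0.1637 × 0.9618 = 0.15745
  25: 1 × 0.1780 × 0.9519 = 0.16944
  26: 1 × 0.1815 × 0.9472 = 0.17192
  27: 1 × 0.2379 × 0.9395 = 0.22351
Sum = 1.09754
NRR = 0.486 × 1.09754 = 0.53340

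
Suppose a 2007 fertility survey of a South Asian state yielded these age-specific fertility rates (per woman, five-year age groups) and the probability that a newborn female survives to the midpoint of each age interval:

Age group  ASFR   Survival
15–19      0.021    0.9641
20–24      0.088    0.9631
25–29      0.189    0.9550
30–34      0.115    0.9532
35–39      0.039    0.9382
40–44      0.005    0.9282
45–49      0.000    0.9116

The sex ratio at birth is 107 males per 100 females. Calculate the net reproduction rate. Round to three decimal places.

1.054

Proportion female at birth = 100 / (100 + 107) = 0.48309.
Each age group contributes 5 × ASFR × survival:
  15–19: 5 × 0.021 × 0.9641 = 0.10123
  20–24: 5 × 0.088 × 0.9631 = 0.42376
  25–29: 5 × 0.189 × 0.9550 = 0.90248
  30–34: 5 × 0.115 × 0.9532 = 0.54809
  35–39: 5 × 0.039 × 0.9382 = 0.18295
  40–44: 5 × 0.005 × 0.9282 = 0.02321
  45–49: 5 × 0.000 × 0.9116 = 0.00000
Sum = 2.18172
NRR = 0.48309 × 2.18172 = 1.05397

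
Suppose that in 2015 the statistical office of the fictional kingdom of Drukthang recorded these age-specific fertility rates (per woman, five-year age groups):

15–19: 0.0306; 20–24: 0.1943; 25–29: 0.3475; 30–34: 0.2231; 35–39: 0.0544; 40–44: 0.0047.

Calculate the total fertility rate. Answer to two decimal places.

Sum of ASFRs = 0.0306 + 0.1943 + 0.3475 + 0.2231 + 0.0544 + 0.0047 = 0.8546
TFR = 5 × 0.8546 = 4.273

4.27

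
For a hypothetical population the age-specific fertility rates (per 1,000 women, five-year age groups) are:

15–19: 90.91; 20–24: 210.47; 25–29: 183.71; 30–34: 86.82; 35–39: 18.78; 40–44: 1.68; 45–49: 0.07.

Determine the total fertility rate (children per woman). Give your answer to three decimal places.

Sum of ASFRs = 90.91 + 210.47 + 183.71 + 86.82 + 18.78 + 1.68 + 0.07 = 592.44
TFR = 5 × 592.44 / 1000 = 2.9622

2.962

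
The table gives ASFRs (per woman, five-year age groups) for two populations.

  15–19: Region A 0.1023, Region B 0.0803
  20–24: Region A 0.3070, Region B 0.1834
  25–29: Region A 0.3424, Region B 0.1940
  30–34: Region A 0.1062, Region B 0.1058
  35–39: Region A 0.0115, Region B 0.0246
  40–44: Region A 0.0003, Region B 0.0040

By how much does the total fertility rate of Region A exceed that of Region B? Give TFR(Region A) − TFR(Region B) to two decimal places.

1.39

Region A:
  Sum of ASFRs = 0.1023 + 0.3070 + 0.3424 + 0.1062 + 0.0115 + 0.0003 = 0.8697
  TFR = 5 × 0.8697 = 4.3485
Region B:
  Sum of ASFRs = 0.0803 + 0.1834 + 0.1940 + 0.1058 + 0.0246 + 0.0040 = 0.5921
  TFR = 5 × 0.5921 = 2.9605
Difference = 4.3485 − 2.9605 = 1.388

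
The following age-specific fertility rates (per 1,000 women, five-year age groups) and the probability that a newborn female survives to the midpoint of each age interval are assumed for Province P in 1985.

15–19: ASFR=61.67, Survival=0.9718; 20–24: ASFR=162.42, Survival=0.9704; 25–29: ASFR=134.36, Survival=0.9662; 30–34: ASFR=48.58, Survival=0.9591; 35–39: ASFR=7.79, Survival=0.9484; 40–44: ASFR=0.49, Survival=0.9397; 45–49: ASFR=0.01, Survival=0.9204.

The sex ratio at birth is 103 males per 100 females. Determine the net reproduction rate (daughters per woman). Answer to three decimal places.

Proportion female at birth = 100 / (100 + 103) = 0.49261.
Per-age-group product (5 × ASFR × survival probability):
  15–19: 5 × 61.67/1000 × 0.9718 = 0.29965
  20–24: 5 × 162.42/1000 × 0.9704 = 0.78806
  25–29: 5 × 134.36/1000 × 0.9662 = 0.64909
  30–34: 5 × 48.58/1000 × 0.9591 = 0.23297
  35–39: 5 × 7.79/1000 × 0.9484 = 0.03694
  40–44: 5 × 0.49/1000 × 0.9397 = 0.00230
  45–49: 5 × 0.01/1000 × 0.9204 = 0.00005
Sum = 2.00906
NRR = 0.49261 × 2.00906 = 0.98968

0.990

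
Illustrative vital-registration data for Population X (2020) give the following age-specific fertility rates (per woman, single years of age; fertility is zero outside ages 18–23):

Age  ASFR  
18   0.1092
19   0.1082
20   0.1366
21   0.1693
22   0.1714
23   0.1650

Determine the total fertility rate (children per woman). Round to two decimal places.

0.86

Sum of ASFRs = 0.1092 + 0.1082 + 0.1366 + 0.1693 + 0.1714 + 0.1650 = 0.8597
TFR = 0.8597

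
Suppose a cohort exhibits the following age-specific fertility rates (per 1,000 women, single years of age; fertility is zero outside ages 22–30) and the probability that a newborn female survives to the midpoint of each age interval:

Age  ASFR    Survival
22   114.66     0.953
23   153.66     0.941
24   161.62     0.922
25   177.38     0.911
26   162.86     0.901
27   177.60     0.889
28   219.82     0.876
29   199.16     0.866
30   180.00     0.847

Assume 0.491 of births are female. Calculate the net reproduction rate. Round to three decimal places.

Proportion female at birth = 0.491.
Survival-weighted fertility by age (1·fₓ·Sₓ):
  22: 1 × 114.66/1000 × 0.953 = 0.10927
  23: 1 × 153.66/1000 × 0.941 = 0.14459
  24: 1 × 161.62/1000 × 0.922 = 0.14901
  25: 1 × 177.38/1000 × 0.911 = 0.16159
  26: 1 × 162.86/1000 × 0.901 = 0.14674
  27: 1 × 177.60/1000 × 0.889 = 0.15789
  28: 1 × 219.82/1000 × 0.876 = 0.19256
  29: 1 × 199.16/1000 × 0.866 = 0.17247
  30: 1 × 180.00/1000 × 0.847 = 0.15246
Sum = 1.38658
NRR = 0.491 × 1.38658 = 0.68081
NRR < 1, so the cohort does not fully replace itself.

0.681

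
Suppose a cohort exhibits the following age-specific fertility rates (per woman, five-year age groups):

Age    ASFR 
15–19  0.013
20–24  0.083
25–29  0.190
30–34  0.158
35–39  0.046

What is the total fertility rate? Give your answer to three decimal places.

2.450

Sum of ASFRs = 0.013 + 0.083 + 0.190 + 0.158 + 0.046 = 0.490
TFR = 5 × 0.490 = 2.45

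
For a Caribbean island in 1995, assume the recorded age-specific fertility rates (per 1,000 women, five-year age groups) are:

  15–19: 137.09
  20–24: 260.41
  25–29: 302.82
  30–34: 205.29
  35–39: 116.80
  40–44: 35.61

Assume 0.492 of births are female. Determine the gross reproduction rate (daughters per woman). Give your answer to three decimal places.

2.603

Proportion female at birth = 0.492.
Sum of ASFRs = 137.09 + 260.41 + 302.82 + 205.29 + 116.80 + 35.61 = 1058.02
TFR = 5 × 1058.02 / 1000 = 5.2901
GRR = 0.492 × 5.2901 = 2.60273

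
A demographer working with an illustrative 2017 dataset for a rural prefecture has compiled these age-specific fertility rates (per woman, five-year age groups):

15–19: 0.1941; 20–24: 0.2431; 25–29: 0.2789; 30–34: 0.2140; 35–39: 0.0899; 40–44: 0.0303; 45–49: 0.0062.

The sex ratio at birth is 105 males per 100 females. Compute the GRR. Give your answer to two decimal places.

Proportion female at birth = 100 / (100 + 105) = 0.48780.
Sum of ASFRs = 0.1941 + 0.2431 + 0.2789 + 0.2140 + 0.0899 + 0.0303 + 0.0062 = 1.0565
TFR = 5 × 1.0565 = 5.2825
GRR = 0.48780 × 5.2825 = 2.57680

2.58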